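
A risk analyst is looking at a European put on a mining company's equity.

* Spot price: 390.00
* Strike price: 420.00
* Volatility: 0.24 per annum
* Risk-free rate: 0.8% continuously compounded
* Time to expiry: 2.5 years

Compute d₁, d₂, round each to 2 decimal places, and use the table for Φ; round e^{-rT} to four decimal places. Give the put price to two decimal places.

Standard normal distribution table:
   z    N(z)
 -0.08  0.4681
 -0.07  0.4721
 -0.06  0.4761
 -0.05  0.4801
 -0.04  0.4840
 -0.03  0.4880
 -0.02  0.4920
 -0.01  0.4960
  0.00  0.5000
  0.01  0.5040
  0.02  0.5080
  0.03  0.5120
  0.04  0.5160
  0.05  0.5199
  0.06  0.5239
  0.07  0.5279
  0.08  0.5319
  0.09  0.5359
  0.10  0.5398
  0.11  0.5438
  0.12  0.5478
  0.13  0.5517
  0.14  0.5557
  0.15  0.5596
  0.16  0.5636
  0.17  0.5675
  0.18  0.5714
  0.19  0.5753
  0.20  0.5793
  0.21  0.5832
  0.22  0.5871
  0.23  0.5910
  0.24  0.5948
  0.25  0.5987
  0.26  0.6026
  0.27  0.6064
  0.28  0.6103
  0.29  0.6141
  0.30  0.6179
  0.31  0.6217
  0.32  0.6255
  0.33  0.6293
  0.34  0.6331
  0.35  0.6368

σ√T = 0.24 × 1.5811 = 0.3795
d₁ = [ln(390/420) + (0.008 + 0.24²/2)·2.5] / 0.3795 = [-0.0741 + 0.0920] / 0.3795 = 0.0471 ⇒ 0.05
d₂ = d₁ − σ√T = 0.0471 − 0.3795 = -0.3323 ⇒ -0.33
e^(−rT) = e^(−0.008·2.5) = 0.9802
N(−d₂) = N(0.33) = 0.6293;  N(−d₁) = N(-0.05) = 0.4801
P = 420·0.9802·0.6293 − 390·0.4801 = 259.0727 − 187.2390 = 71.8337

71.83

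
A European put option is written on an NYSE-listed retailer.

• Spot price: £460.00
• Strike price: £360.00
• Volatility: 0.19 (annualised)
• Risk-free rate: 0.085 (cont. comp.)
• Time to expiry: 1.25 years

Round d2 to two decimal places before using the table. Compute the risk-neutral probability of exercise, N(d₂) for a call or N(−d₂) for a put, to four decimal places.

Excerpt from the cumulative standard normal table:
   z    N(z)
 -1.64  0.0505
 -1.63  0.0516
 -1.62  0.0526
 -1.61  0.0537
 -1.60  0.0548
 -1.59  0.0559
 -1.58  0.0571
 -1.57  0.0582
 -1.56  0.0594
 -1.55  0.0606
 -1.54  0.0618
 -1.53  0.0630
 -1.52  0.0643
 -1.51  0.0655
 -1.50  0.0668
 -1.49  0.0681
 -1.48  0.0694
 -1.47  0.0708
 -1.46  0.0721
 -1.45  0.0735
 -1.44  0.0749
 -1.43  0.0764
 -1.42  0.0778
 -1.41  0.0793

σ√T = 0.19 × 1.1180 = 0.2124
d₁ = [ln(460/360) + (0.085 + 0.19²/2)·1.25] / 0.2124 = [0.2451 + 0.1288] / 0.2124 = 1.7603 ≈ 1.76
d₂ = d₁ − σ√T = 1.7603 − 0.2124 = 1.5479 ≈ 1.55
Risk-neutral Pr[S_T < K] = N(−d₂) = N(-1.55) = 0.0606

0.0606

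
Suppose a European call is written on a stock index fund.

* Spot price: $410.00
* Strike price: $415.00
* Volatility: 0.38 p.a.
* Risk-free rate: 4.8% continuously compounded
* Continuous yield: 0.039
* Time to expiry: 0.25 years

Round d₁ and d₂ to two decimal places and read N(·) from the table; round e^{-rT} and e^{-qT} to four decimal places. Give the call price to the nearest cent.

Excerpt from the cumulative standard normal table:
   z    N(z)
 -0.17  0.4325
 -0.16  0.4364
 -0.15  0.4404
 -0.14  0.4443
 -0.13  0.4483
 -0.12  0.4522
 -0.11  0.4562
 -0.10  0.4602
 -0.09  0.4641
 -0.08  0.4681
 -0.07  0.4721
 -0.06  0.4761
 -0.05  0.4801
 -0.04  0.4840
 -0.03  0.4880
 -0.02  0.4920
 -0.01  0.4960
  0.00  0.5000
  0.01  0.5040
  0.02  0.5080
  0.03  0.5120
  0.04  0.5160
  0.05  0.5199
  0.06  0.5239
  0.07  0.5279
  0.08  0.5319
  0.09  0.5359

$28.92

σ√T = 0.38 × 0.5000 = 0.1900
ln(S/K) + (r − q + σ²/2)T = ln(410/415) + (0.048 − 0.039 + 0.38²/2)·0.25 = -0.0121 + 0.0203 = 0.0082
d₁ = 0.0082 / 0.1900 = 0.0430 ⇒ 0.04
d₂ = d₁ − σ√T = 0.0430 − 0.1900 = -0.1470 ⇒ -0.15
e^(−qT) = e^(−0.039·0.25) = 0.9903;  e^(−rT) = e^(−0.048·0.25) = 0.9881
N(d₁) = N(0.04) = 0.5160;  N(d₂) = N(-0.15) = 0.4404
C = 410·0.9903·0.5160 − 415·0.9881·0.4404 = 209.5079 − 180.5911 = 28.9168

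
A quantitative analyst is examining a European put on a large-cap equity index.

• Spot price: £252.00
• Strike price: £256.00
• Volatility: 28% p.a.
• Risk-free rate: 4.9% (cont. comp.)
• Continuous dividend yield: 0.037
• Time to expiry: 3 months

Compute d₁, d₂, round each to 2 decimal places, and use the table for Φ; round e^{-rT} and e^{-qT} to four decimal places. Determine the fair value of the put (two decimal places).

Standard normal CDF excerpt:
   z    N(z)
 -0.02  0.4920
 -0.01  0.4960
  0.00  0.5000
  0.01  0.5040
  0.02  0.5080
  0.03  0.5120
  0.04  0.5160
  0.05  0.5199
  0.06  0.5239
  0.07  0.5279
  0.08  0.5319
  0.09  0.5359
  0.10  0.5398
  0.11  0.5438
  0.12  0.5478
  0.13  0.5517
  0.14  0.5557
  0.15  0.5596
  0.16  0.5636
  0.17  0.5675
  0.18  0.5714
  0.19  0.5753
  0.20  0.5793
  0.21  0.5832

σ√T = 0.28 × 0.5000 = 0.1400
d₁ = [ln(252/256) + (0.049 − 0.037 + 0.28²/2)·0.25] / 0.1400 = [-0.0157 + 0.0128] / 0.1400 = -0.0211 → -0.02
d₂ = d₁ − σ√T = -0.0211 − 0.1400 = -0.1611 → -0.16
e^(−qT) = e^(−0.037·0.25) = 0.9908;  e^(−rT) = e^(−0.049·0.25) = 0.9878
N(−d₂) = N(0.16) = 0.5636;  N(−d₁) = N(0.02) = 0.5080
P = 256·0.9878·0.5636 − 252·0.9908·0.5080 = 142.5214 − 126.8383 = 15.6831

£15.68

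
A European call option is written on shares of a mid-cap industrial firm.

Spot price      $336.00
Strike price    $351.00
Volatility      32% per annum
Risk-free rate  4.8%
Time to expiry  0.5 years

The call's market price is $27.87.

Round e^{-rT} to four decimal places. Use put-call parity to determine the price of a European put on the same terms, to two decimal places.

e^(−rT) = e^(−0.048·0.5) = 0.9763
Put-call parity: C − P = S − K·e^(−rT) = 336 − 351·0.9763 = 336 − 342.6813 = -6.6813
P = C − (C − P) = 27.87 − (-6.6813) = 34.5513

$34.55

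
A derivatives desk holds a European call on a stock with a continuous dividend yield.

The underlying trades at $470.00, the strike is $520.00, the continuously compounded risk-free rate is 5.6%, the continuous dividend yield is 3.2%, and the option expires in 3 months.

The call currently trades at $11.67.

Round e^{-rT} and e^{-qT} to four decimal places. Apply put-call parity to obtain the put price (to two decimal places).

$58.20

exp(−qT) = exp(−0.032·0.25) = 0.9920;  exp(−rT) = exp(−0.056·0.25) = 0.9861
Put-call parity: C − P = S·e^(−qT) − K·e^(−rT) = 470·0.9920 − 520·0.9861 = 466.2400 − 512.7720 = -46.5320
P = C − (C − P) = 11.67 − (-46.5320) = 58.2020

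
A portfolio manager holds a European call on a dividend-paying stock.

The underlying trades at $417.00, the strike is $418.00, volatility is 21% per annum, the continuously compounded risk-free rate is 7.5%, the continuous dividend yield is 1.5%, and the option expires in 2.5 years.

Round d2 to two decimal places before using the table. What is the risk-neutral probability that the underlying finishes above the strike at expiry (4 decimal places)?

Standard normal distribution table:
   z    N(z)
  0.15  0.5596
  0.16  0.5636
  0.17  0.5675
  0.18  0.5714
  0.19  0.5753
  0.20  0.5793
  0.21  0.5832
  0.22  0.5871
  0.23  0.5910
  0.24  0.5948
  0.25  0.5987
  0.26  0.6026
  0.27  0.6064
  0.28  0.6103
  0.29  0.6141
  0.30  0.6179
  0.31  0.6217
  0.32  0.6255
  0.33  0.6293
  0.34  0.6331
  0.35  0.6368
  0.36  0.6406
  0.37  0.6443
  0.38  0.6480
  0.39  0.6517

σ√T = 0.21 × 1.5811 = 0.3320
d₁ = [ln(417/418) + (0.075 − 0.015 + 0.21²/2)·2.5] / 0.3320 = [-0.0024 + 0.2051] / 0.3320 = 0.6106 → 0.61
d₂ = d₁ − σ√T = 0.6106 − 0.3320 = 0.2785 → 0.28
Risk-neutral Pr[S_T > K] = N(d₂) = N(0.28) = 0.6103

0.6103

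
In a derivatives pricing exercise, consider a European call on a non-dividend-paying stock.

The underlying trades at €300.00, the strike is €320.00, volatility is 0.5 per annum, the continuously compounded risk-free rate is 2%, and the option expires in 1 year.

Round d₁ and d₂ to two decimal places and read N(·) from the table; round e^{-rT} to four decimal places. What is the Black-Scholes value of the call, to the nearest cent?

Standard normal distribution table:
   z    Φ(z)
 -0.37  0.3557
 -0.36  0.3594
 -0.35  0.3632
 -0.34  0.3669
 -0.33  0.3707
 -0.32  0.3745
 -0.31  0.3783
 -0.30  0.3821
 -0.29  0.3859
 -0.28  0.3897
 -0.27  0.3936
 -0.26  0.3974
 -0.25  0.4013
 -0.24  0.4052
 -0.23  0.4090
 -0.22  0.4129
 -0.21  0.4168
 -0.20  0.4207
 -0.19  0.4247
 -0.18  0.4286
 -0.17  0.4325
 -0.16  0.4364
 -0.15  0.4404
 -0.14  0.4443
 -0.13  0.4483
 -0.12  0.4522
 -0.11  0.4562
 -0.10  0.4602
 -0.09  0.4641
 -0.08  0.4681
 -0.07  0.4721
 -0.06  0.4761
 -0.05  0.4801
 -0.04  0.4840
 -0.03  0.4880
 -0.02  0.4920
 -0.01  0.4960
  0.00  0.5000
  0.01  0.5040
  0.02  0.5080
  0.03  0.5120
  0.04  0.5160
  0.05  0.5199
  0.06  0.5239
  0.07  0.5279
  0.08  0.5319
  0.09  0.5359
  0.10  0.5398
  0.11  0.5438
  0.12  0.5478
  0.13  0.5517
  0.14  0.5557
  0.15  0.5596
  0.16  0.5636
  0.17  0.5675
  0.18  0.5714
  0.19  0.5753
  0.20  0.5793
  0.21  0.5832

T = 1;  σ√T = 0.5000
d₁ = [ln(300/320) + (0.02 + 0.5²/2)·1] / 0.5000 = [-0.0645 + 0.1450] / 0.5000 = 0.1609 ≈ 0.16
d₂ = d₁ − σ√T = 0.1609 − 0.5000 = -0.3391 ≈ -0.34
e^(−rT) = e^(−0.02·1) = 0.9802
N(d₁) = N(0.16) = 0.5636;  N(d₂) = N(-0.34) = 0.3669
C = 300·0.5636 − 320·0.9802·0.3669 = 169.0800 − 115.0833 = 53.9967

€54.00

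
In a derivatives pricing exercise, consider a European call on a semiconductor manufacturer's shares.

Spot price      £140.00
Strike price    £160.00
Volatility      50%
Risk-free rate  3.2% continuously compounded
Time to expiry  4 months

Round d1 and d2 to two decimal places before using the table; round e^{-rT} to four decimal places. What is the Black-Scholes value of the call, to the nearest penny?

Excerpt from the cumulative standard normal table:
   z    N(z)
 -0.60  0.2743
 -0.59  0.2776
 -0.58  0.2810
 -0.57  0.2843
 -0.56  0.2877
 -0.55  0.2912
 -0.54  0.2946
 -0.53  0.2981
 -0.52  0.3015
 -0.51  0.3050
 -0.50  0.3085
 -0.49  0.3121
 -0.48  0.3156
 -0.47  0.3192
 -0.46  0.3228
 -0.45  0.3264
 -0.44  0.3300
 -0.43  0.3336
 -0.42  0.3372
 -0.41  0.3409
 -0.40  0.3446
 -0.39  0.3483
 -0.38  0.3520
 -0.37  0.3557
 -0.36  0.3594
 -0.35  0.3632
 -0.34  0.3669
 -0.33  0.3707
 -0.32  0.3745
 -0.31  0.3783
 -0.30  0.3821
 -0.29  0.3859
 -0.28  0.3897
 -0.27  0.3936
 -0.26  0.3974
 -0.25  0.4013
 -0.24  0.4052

σ√T = 0.5·√0.3333 = 0.2887
d₁ = [ln(140/160) + (0.032 + ½·0.5²)·0.3333] / (σ√T) = (-0.1335 + 0.0523) / 0.2887 = -0.2813 which rounds to -0.28
d₂ = -0.2813 − 0.2887 = -0.5700 which rounds to -0.57
exp(−rT) = exp(−0.032·0.3333) = 0.9894
N(d₁) = N(-0.28) = 0.3897;  N(d₂) = N(-0.57) = 0.2843
C = 140·0.3897 − 160·0.9894·0.2843 = 54.5580 − 45.0058 = 9.5522

£9.55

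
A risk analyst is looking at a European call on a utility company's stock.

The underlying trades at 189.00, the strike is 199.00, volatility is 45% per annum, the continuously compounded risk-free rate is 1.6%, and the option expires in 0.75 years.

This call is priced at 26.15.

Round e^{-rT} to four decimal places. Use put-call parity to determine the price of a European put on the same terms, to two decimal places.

33.78

exp(−rT) = exp(−0.016·0.75) = 0.9881
Put-call parity: C − P = S − K·e^(−rT) = 189 − 199·0.9881 = 189 − 196.6319 = -7.6319
P = C − (C − P) = 26.15 − (-7.6319) = 33.7819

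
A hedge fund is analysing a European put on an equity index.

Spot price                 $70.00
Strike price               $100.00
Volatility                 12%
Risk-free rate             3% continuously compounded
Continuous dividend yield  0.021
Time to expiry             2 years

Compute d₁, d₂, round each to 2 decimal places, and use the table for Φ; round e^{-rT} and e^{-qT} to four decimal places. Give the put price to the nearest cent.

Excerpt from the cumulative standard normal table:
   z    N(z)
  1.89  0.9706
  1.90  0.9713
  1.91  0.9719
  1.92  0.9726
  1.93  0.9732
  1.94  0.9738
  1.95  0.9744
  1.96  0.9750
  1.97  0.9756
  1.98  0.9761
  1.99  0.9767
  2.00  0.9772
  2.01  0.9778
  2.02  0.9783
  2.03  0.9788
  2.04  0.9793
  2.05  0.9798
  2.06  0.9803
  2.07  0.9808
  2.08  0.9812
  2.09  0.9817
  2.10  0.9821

T = 2;  σ√T = 0.1697
d₁ = [ln(70/100) + (0.03 − 0.021 + 0.12²/2)·2] / 0.1697 = [-0.3567 + 0.0324] / 0.1697 = -1.9108 ⇒ -1.91
d₂ = d₁ − σ√T = -1.9108 − 0.1697 = -2.0805 ⇒ -2.08
exp(−qT) = exp(−0.021·2) = 0.9589;  exp(−rT) = exp(−0.03·2) = 0.9418
P = 100·0.9418·N(2.08) − 70·0.9589·N(1.91) = 100·0.9418·0.9812 − 70·0.9589·0.9719 = 92.4094 − 65.2368 = 27.1726

$27.17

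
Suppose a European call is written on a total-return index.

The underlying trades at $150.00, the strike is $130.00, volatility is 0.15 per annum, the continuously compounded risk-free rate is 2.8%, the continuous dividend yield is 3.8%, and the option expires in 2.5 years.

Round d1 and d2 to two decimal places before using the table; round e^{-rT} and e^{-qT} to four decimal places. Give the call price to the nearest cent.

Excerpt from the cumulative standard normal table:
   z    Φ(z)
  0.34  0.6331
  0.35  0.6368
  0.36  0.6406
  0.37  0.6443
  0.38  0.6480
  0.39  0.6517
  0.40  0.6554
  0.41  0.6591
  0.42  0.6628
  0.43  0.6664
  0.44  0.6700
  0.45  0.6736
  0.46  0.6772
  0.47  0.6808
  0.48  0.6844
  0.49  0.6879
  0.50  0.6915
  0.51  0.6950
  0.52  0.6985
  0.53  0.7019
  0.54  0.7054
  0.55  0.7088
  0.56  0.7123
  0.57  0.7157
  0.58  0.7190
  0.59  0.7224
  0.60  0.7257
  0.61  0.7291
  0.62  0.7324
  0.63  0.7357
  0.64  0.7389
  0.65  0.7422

$21.36

σ√T = 0.15·√2.5 = 0.2372
d₁ = [ln(150/130) + (0.028 − 0.038 + ½·0.15²)·2.5] / (σ√T) = (0.1431 + 0.0031) / 0.2372 = 0.6165 which rounds to 0.62
d₂ = 0.6165 − 0.2372 = 0.3794 which rounds to 0.38
e^(−qT) = e^(−0.038·2.5) = 0.9094;  e^(−rT) = e^(−0.028·2.5) = 0.9324
N(d₁) = N(0.62) = 0.7324;  N(d₂) = N(0.38) = 0.6480
C = 150·0.9094·0.7324 − 130·0.9324·0.6480 = 99.9067 − 78.5454 = 21.3613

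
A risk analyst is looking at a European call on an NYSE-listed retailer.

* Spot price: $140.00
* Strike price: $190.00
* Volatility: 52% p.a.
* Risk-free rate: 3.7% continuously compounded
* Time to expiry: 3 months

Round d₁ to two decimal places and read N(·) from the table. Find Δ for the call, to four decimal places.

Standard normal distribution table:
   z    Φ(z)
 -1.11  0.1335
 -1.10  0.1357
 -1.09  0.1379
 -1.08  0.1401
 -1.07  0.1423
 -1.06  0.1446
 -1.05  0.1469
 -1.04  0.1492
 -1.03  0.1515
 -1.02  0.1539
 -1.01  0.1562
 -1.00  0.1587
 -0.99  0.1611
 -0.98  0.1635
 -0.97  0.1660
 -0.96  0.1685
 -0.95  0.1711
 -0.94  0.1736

σ√T = 0.52·√0.25 = 0.2600
d₁ = [ln(140/190) + (0.037 + 0.52²/2)·0.25] / 0.2600 = [-0.3054 + 0.0431] / 0.2600 = -1.0090 which rounds to -1.01
N(d₁) = N(-1.01) = 0.1562
Δ_call = N(d₁) = 0.1562

0.1562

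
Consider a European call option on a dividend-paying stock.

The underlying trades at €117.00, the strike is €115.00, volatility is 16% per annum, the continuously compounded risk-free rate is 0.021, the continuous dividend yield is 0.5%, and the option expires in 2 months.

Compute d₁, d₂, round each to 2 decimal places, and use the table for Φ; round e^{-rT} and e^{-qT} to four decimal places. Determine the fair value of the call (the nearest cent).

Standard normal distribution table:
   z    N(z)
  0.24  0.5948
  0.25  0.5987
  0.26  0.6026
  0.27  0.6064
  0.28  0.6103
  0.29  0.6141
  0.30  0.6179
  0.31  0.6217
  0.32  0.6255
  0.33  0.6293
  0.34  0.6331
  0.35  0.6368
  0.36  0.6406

T = 0.1667;  σ√T = 0.0653
ln(S/K) + (r − q + σ²/2)T = ln(117/115) + (0.021 − 0.005 + 0.16²/2)·0.1667 = 0.0172 + 0.0048 = 0.0220
d₁ = 0.0220 / 0.0653 = 0.3374 ≈ 0.34
d₂ = d₁ − σ√T = 0.3374 − 0.0653 = 0.2721 ≈ 0.27
exp(−qT) = exp(−0.005·0.1667) = 0.9992;  exp(−rT) = exp(−0.021·0.1667) = 0.9965
N(d₁) = N(0.34) = 0.6331;  N(d₂) = N(0.27) = 0.6064
C = 117·0.9992·0.6331 − 115·0.9965·0.6064 = 74.0134 − 69.4919 = 4.5215

€4.52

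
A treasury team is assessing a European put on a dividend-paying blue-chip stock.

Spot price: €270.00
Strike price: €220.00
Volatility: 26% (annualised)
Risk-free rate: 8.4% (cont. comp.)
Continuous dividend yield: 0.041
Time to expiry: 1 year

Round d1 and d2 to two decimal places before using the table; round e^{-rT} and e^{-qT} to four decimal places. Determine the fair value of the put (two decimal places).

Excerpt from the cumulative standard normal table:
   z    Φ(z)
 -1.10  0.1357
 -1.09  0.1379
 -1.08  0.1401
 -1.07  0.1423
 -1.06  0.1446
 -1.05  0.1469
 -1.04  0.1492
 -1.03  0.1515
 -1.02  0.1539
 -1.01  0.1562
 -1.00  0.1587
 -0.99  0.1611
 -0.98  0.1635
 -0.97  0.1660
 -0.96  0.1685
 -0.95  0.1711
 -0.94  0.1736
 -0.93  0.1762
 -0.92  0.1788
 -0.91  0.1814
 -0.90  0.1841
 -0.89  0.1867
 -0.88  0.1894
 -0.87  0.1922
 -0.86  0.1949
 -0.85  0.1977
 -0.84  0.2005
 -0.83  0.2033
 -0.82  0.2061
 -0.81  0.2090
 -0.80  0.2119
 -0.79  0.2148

€5.38

T = 1;  σ√T = 0.2600
d₁ = [ln(270/220) + (0.084 − 0.041 + 0.26²/2)·1] / 0.2600 = [0.2048 + 0.0768] / 0.2600 = 1.0831 → 1.08
d₂ = d₁ − σ√T = 1.0831 − 0.2600 = 0.8231 → 0.82
e^(−qT) = e^(−0.041·1) = 0.9598;  e^(−rT) = e^(−0.084·1) = 0.9194
N(−d₂) = N(-0.82) = 0.2061;  N(−d₁) = N(-1.08) = 0.1401
P = 220·0.9194·0.2061 − 270·0.9598·0.1401 = 41.6874 − 36.3064 = 5.3811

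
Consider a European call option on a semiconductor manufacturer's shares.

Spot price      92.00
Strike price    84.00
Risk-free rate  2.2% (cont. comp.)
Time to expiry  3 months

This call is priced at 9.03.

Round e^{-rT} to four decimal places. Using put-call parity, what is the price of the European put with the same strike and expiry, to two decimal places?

0.57

e^(−rT) = e^(−0.022·0.25) = 0.9945
Put-call parity: C − P = S − K·e^(−rT) = 92 − 84·0.9945 = 92 − 83.5380 = 8.4620
P = C − (C − P) = 9.03 − (8.4620) = 0.5680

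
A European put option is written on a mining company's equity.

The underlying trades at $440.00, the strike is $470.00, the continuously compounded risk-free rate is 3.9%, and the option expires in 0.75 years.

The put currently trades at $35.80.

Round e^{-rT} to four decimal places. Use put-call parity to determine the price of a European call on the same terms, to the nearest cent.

exp(−rT) = exp(−0.039·0.75) = 0.9712
Put-call parity: C − P = S − K·e^(−rT) = 440 − 470·0.9712 = 440 − 456.4640 = -16.4640
C = P + (C − P) = 35.80 + (-16.4640) = 19.3360

$19.34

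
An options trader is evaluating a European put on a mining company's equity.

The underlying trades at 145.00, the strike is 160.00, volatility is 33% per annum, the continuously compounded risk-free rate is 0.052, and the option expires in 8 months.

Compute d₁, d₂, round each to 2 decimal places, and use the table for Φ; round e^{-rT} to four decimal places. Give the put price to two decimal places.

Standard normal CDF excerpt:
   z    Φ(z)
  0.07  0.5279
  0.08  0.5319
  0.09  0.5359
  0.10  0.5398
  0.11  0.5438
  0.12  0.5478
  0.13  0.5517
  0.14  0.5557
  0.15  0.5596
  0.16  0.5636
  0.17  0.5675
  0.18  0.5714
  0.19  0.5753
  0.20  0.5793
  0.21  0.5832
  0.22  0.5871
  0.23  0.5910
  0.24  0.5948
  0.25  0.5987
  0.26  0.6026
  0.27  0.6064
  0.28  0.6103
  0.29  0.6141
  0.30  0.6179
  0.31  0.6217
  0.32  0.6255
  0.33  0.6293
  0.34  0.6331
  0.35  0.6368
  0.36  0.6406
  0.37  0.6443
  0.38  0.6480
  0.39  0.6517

σ√T = 0.33 × 0.8165 = 0.2694
d₁ = [ln(145/160) + (0.052 + 0.33²/2)·0.6667] / 0.2694 = [-0.0984 + 0.0710] / 0.2694 = -0.1020 which rounds to -0.10
d₂ = d₁ − σ√T = -0.1020 − 0.2694 = -0.3714 which rounds to -0.37
e^(−rT) = e^(−0.052·0.6667) = 0.9659
P = 160·0.9659·N(0.37) − 145·N(0.10) = 160·0.9659·0.6443 − 145·0.5398 = 99.5727 − 78.2710 = 21.3017

21.30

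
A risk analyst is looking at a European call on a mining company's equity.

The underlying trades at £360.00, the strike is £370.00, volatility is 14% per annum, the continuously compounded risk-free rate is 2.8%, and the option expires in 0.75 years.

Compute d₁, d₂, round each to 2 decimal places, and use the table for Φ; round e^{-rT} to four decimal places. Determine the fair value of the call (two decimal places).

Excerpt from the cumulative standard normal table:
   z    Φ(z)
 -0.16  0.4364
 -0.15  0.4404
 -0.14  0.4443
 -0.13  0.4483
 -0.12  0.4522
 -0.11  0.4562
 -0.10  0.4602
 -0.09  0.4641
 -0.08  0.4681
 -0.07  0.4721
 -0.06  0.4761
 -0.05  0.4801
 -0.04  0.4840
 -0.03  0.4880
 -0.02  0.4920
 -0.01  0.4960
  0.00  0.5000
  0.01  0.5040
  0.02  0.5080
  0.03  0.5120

T = 0.75;  σ√T = 0.1212
d₁ = [ln(360/370) + (0.028 + 0.14²/2)·0.75] / 0.1212 = [-0.0274 + 0.0284] / 0.1212 = 0.0078 which rounds to 0.01
d₂ = d₁ − σ√T = 0.0078 − 0.1212 = -0.1134 which rounds to -0.11
e^(−rT) = e^(−0.028·0.75) = 0.9792
N(d₁) = N(0.01) = 0.5040;  N(d₂) = N(-0.11) = 0.4562
C = 360·0.5040 − 370·0.9792·0.4562 = 181.4400 − 165.2831 = 16.1569

£16.16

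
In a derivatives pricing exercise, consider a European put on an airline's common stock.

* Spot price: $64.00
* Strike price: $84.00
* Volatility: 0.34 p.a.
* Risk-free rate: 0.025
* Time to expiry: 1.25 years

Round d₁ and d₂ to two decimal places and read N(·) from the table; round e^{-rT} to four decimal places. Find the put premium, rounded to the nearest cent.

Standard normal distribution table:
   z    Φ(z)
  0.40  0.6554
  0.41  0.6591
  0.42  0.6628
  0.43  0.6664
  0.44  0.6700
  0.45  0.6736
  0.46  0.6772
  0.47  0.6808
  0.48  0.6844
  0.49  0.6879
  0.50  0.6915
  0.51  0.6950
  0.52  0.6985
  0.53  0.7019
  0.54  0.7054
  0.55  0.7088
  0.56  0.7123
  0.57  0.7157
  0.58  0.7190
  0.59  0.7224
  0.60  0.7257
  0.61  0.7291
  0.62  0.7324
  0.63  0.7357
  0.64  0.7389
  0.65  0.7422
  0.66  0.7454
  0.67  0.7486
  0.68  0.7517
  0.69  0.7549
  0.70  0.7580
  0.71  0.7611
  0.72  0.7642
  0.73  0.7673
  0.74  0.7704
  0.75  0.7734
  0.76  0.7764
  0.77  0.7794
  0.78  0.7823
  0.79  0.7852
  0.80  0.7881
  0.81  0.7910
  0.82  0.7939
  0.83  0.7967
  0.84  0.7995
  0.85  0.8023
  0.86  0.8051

σ√T = 0.34 × 1.1180 = 0.3801
ln(S/K) + (r + σ²/2)T = ln(64/84) + (0.025 + 0.34²/2)·1.25 = -0.2719 + 0.1035 = -0.1684
d₁ = -0.1684 / 0.3801 = -0.4431 ≈ -0.44
d₂ = d₁ − σ√T = -0.4431 − 0.3801 = -0.8232 ≈ -0.82
exp(−rT) = exp(−0.025·1.25) = 0.9692
N(−d₂) = N(0.82) = 0.7939;  N(−d₁) = N(0.44) = 0.6700
P = 84·0.9692·0.7939 − 64·0.6700 = 64.6336 − 42.8800 = 21.7536

$21.75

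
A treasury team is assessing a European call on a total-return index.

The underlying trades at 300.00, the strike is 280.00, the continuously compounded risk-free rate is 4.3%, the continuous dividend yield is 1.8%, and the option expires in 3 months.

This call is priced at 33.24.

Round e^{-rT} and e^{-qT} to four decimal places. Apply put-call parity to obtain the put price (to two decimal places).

e^(−qT) = e^(−0.018·0.25) = 0.9955;  e^(−rT) = e^(−0.043·0.25) = 0.9893
Put-call parity: C − P = S·e^(−qT) − K·e^(−rT) = 300·0.9955 − 280·0.9893 = 298.6500 − 277.0040 = 21.6460
P = C − (C − P) = 33.24 − (21.6460) = 11.5940

11.59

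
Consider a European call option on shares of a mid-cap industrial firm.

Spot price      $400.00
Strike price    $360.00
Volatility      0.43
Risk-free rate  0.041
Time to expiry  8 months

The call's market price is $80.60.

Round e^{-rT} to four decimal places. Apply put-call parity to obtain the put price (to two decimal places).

e^(−rT) = e^(−0.041·0.6667) = 0.9730
Put-call parity: C − P = S − K·e^(−rT) = 400 − 360·0.9730 = 400 − 350.2800 = 49.7200
P = C − (C − P) = 80.60 − (49.7200) = 30.8800

$30.88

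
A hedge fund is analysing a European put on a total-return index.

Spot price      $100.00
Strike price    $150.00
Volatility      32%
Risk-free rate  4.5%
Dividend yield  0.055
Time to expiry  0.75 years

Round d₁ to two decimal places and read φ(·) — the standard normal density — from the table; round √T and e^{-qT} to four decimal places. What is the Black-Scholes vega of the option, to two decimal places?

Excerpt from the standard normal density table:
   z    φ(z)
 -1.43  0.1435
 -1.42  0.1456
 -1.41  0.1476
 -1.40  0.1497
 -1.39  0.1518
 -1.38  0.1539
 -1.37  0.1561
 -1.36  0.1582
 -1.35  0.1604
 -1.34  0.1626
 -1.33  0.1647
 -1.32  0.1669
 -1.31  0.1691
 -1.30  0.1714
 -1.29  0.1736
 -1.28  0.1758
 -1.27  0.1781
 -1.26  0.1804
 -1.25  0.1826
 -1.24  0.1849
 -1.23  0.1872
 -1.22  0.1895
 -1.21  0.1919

σ√T = 0.32·√0.75 = 0.2771
d₁ = [ln(100/150) + (0.045 − 0.055 + ½·0.32²)·0.75] / (σ√T) = (-0.4055 + 0.0309) / 0.2771 = -1.3516 ≈ -1.35
√T = √0.75 = 0.8660
φ(d₁) = φ(-1.35) = 0.1604
e^(−qT) = e^(−0.055·0.75) = 0.9596
vega = S·e^(−qT)·φ(d₁)·√T = 100·0.9596·0.1604·0.8660 = 13.3295
(The call has the same vega.)

13.33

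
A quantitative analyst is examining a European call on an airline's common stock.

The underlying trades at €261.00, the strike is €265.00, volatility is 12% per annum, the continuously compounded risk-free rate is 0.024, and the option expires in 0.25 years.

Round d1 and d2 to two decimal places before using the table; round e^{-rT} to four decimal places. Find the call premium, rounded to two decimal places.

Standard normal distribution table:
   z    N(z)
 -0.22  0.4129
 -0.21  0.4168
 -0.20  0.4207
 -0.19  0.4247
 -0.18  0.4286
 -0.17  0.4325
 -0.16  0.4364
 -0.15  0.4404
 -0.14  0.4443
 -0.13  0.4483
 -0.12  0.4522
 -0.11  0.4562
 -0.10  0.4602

σ√T = 0.12 × 0.5000 = 0.0600
d₁ = [ln(261/265) + (0.024 + 0.12²/2)·0.25] / 0.0600 = [-0.0152 + 0.0078] / 0.0600 = -0.1235 ≈ -0.12
d₂ = d₁ − σ√T = -0.1235 − 0.0600 = -0.1835 ≈ -0.18
exp(−rT) = exp(−0.024·0.25) = 0.9940
N(d₁) = N(-0.12) = 0.4522;  N(d₂) = N(-0.18) = 0.4286
C = 261·0.4522 − 265·0.9940·0.4286 = 118.0242 − 112.8975 = 5.1267

€5.13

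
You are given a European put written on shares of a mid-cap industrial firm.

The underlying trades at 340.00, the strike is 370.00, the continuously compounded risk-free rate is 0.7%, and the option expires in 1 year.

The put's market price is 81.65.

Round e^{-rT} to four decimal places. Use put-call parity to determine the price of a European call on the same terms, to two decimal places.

e^(−rT) = e^(−0.007·1) = 0.9930
Put-call parity: C − P = S − K·e^(−rT) = 340 − 370·0.9930 = 340 − 367.4100 = -27.4100
C = P + (C − P) = 81.65 + (-27.4100) = 54.2400

54.24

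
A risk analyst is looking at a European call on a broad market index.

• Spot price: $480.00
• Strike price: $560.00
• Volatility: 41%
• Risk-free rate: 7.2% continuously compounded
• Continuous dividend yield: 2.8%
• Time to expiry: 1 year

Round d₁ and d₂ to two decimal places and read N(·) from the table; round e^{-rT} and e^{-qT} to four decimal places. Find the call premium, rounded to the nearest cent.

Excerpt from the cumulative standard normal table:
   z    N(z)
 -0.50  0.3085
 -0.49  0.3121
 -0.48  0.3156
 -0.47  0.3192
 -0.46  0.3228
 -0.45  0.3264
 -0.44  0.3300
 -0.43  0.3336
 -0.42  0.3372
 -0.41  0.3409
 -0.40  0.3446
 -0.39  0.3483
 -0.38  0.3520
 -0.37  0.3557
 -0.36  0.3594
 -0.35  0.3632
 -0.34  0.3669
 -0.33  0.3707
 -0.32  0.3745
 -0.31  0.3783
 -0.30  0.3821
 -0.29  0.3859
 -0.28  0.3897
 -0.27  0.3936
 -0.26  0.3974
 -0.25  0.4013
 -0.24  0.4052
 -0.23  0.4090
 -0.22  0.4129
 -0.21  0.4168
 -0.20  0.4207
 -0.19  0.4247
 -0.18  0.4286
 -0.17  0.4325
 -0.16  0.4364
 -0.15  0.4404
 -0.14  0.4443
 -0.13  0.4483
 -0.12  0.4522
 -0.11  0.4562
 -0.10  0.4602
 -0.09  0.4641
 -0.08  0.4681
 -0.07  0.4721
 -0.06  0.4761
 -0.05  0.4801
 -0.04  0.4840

σ√T = 0.41 × 1.0000 = 0.4100
d₁ = [ln(480/560) + (0.072 − 0.028 + ½·0.41²)·1] / (σ√T) = (-0.1542 + 0.1280) / 0.4100 = -0.0637 → -0.06
d₂ = -0.0637 − 0.4100 = -0.4737 → -0.47
e^(−qT) = e^(−0.028·1) = 0.9724;  e^(−rT) = e^(−0.072·1) = 0.9305
N(d₁) = N(-0.06) = 0.4761;  N(d₂) = N(-0.47) = 0.3192
C = 480·0.9724·0.4761 − 560·0.9305·0.3192 = 222.2206 − 166.3287 = 55.8919

$55.89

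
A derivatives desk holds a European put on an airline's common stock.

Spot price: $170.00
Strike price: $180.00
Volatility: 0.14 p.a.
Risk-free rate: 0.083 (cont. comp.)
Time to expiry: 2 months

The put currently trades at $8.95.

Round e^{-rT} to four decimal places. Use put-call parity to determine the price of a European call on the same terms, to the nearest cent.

$1.42

exp(−rT) = exp(−0.083·0.1667) = 0.9863
Put-call parity: C − P = S − K·e^(−rT) = 170 − 180·0.9863 = 170 − 177.5340 = -7.5340
C = P + (C − P) = 8.95 + (-7.5340) = 1.4160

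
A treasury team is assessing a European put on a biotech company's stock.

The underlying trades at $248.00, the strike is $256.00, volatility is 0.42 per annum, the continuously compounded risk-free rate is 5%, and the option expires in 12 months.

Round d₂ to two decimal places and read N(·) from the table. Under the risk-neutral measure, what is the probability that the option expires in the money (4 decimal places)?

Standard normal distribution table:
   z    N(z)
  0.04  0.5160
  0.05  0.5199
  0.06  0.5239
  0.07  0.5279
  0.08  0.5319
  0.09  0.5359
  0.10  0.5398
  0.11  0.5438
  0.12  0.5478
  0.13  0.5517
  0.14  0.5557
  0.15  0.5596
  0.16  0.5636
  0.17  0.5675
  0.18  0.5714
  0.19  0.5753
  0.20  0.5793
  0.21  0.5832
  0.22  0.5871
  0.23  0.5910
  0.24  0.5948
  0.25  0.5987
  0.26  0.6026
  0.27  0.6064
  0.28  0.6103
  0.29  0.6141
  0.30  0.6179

σ√T = 0.42 × 1.0000 = 0.4200
d₁ = [ln(248/256) + (0.05 + 0.42²/2)·1] / 0.4200 = [-0.0317 + 0.1382] / 0.4200 = 0.2535 ≈ 0.25
d₂ = d₁ − σ√T = 0.2535 − 0.4200 = -0.1665 ≈ -0.17
Risk-neutral Pr[S_T < K] = N(−d₂) = N(0.17) = 0.5675

0.5675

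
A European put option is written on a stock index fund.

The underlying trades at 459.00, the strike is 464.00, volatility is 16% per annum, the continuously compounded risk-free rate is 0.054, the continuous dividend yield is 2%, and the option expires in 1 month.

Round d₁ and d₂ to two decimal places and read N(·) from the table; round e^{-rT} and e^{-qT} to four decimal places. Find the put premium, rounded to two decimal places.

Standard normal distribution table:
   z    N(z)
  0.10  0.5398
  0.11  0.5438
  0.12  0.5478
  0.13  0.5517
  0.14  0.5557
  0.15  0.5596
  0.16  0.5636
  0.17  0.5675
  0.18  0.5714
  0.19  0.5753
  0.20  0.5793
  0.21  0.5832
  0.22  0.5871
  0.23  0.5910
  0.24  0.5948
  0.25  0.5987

11.17

T = 0.08333;  σ√T = 0.0462
d₁ = [ln(459/464) + (0.054 − 0.02 + 0.16²/2)·0.08333] / 0.0462 = [-0.0108 + 0.0039] / 0.0462 = -0.1501 ⇒ -0.15
d₂ = d₁ − σ√T = -0.1501 − 0.0462 = -0.1963 ⇒ -0.20
exp(−qT) = exp(−0.02·0.08333) = 0.9983;  exp(−rT) = exp(−0.054·0.08333) = 0.9955
N(−d₂) = N(0.20) = 0.5793;  N(−d₁) = N(0.15) = 0.5596
P = 464·0.9955·0.5793 − 459·0.9983·0.5596 = 267.5856 − 256.4197 = 11.1659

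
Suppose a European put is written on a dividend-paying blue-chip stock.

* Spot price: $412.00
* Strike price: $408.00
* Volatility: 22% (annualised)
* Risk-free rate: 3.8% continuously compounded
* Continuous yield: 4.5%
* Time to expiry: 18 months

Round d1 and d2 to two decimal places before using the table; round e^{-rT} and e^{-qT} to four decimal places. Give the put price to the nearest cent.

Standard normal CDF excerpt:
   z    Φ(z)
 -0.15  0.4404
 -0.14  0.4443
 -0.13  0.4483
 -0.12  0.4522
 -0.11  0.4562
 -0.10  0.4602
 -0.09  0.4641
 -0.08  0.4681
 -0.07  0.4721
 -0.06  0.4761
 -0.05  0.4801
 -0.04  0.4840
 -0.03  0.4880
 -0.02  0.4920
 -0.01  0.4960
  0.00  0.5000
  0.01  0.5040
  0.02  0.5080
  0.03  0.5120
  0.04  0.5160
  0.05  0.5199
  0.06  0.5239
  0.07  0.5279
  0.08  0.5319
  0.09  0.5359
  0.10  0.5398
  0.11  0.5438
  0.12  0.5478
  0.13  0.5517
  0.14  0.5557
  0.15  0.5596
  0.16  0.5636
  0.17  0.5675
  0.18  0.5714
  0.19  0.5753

$41.53

σ√T = 0.22·√1.5 = 0.2694
d₁ = [ln(412/408) + (0.038 − 0.045 + 0.22²/2)·1.5] / 0.2694 = [0.0098 + 0.0258] / 0.2694 = 0.1320 ⇒ 0.13
d₂ = d₁ − σ√T = 0.1320 − 0.2694 = -0.1375 ⇒ -0.14
exp(−qT) = exp(−0.045·1.5) = 0.9347;  exp(−rT) = exp(−0.038·1.5) = 0.9446
N(−d₂) = N(0.14) = 0.5557;  N(−d₁) = N(-0.13) = 0.4483
P = 408·0.9446·0.5557 − 412·0.9347·0.4483 = 214.1650 − 172.6387 = 41.5263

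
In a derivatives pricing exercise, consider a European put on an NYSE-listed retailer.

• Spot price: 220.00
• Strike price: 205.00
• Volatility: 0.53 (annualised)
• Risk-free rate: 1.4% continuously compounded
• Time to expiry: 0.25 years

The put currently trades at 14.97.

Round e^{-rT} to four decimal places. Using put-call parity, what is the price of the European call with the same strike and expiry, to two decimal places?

exp(−rT) = exp(−0.014·0.25) = 0.9965
Put-call parity: C − P = S − K·e^(−rT) = 220 − 205·0.9965 = 220 − 204.2825 = 15.7175
C = P + (C − P) = 14.97 + (15.7175) = 30.6875

30.69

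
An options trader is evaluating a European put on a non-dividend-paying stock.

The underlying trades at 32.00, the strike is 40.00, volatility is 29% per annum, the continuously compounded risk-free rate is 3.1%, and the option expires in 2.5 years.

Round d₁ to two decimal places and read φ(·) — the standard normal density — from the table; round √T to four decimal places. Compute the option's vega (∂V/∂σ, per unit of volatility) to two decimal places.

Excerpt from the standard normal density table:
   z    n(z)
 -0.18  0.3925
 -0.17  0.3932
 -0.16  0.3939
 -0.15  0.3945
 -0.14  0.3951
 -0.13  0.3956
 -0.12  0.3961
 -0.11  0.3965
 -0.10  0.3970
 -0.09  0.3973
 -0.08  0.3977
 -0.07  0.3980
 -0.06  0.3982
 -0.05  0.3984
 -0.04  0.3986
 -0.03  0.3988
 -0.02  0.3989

20.10

T = 2.5;  σ√T = 0.4585
d₁ = [ln(32/40) + (0.031 + 0.29²/2)·2.5] / 0.4585 = [-0.2231 + 0.1826] / 0.4585 = -0.0884 ≈ -0.09
√T = √2.5 = 1.5811
φ(d₁) = φ(-0.09) = 0.3973
vega = S·φ(d₁)·√T = 32·0.3973·1.5811 = 20.1015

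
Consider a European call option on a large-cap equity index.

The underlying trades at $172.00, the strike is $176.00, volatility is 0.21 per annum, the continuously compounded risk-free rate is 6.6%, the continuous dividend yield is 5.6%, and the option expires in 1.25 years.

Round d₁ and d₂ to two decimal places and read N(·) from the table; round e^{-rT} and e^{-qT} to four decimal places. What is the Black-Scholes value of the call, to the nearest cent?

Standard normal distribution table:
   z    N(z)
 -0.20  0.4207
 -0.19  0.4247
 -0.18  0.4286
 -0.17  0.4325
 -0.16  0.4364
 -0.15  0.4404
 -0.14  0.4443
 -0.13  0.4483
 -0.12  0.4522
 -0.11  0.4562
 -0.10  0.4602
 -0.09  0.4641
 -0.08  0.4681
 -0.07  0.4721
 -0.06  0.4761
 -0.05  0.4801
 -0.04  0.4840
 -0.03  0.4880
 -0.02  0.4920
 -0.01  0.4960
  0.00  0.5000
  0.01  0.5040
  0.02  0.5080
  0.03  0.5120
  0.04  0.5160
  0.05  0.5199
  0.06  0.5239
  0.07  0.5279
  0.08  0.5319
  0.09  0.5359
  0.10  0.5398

$13.94

σ√T = 0.21 × 1.1180 = 0.2348
d₁ = [ln(172/176) + (0.066 − 0.056 + 0.21²/2)·1.25] / 0.2348 = [-0.0230 + 0.0401] / 0.2348 = 0.0727 → 0.07
d₂ = d₁ − σ√T = 0.0727 − 0.2348 = -0.1621 → -0.16
exp(−qT) = exp(−0.056·1.25) = 0.9324;  exp(−rT) = exp(−0.066·1.25) = 0.9208
N(d₁) = N(0.07) = 0.5279;  N(d₂) = N(-0.16) = 0.4364
C = 172·0.9324·0.5279 − 176·0.9208·0.4364 = 84.6608 − 70.7233 = 13.9375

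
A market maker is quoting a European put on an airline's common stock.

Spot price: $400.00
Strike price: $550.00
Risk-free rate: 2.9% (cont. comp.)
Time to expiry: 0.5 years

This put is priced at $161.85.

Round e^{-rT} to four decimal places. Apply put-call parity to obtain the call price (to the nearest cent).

$19.77

e^(−rT) = e^(−0.029·0.5) = 0.9856
Put-call parity: C − P = S − K·e^(−rT) = 400 − 550·0.9856 = 400 − 542.0800 = -142.0800
C = P + (C − P) = 161.85 + (-142.0800) = 19.7700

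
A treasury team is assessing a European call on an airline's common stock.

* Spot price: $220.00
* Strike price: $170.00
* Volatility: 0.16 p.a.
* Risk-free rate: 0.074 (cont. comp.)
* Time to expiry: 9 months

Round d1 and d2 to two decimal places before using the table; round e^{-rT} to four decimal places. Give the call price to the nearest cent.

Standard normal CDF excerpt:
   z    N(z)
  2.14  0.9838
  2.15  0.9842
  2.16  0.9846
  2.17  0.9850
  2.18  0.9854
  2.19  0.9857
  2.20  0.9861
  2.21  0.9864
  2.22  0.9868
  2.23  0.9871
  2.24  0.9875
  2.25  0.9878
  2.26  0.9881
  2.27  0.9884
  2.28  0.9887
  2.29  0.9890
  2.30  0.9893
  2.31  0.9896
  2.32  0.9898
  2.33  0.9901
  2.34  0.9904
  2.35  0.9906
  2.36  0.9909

$59.30

T = 0.75;  σ√T = 0.1386
d₁ = [ln(220/170) + (0.074 + 0.16²/2)·0.75] / 0.1386 = [0.2578 + 0.0651] / 0.1386 = 2.3305 which rounds to 2.33
d₂ = d₁ − σ√T = 2.3305 − 0.1386 = 2.1920 which rounds to 2.19
e^(−rT) = e^(−0.074·0.75) = 0.9460
C = 220·N(2.33) − 170·0.9460·N(2.19) = 220·0.9901 − 170·0.9460·0.9857 = 217.8220 − 158.5203 = 59.3017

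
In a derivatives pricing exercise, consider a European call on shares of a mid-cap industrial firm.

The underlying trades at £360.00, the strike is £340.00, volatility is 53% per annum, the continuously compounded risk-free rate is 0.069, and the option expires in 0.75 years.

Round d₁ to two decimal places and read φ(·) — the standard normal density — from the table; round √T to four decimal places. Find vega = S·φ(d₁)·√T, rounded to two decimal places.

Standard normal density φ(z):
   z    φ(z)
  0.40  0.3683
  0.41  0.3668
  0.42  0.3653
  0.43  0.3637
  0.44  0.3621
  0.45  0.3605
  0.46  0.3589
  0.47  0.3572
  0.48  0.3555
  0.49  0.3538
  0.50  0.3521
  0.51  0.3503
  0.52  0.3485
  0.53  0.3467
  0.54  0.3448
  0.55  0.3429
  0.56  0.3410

111.36

T = 0.75;  σ√T = 0.4590
d₁ = [ln(360/340) + (0.069 + ½·0.53²)·0.75] / (σ√T) = (0.0572 + 0.1571) / 0.4590 = 0.4668 → 0.47
√T = √0.75 = 0.8660
φ(d₁) = φ(0.47) = 0.3572
vega = S·φ(d₁)·√T = 360·0.3572·0.8660 = 111.3607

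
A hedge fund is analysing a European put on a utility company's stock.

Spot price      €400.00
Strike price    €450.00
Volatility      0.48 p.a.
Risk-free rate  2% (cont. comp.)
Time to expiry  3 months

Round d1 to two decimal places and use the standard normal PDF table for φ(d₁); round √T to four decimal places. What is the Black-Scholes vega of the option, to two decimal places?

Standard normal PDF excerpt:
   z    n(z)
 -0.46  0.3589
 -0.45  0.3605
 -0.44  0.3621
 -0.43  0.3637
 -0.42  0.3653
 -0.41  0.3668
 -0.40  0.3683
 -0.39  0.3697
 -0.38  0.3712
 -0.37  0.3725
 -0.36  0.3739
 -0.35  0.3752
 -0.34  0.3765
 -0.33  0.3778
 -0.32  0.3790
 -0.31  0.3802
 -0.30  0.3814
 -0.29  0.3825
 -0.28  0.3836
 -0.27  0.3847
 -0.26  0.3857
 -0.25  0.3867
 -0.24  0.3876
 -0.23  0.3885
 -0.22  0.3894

σ√T = 0.48·√0.25 = 0.2400
d₁ = [ln(400/450) + (0.02 + 0.48²/2)·0.25] / 0.2400 = [-0.1178 + 0.0338] / 0.2400 = -0.3499 ≈ -0.35
√T = √0.25 = 0.5000
φ(d₁) = φ(-0.35) = 0.3752
vega = S·φ(d₁)·√T = 400·0.3752·0.5000 = 75.0400

75.04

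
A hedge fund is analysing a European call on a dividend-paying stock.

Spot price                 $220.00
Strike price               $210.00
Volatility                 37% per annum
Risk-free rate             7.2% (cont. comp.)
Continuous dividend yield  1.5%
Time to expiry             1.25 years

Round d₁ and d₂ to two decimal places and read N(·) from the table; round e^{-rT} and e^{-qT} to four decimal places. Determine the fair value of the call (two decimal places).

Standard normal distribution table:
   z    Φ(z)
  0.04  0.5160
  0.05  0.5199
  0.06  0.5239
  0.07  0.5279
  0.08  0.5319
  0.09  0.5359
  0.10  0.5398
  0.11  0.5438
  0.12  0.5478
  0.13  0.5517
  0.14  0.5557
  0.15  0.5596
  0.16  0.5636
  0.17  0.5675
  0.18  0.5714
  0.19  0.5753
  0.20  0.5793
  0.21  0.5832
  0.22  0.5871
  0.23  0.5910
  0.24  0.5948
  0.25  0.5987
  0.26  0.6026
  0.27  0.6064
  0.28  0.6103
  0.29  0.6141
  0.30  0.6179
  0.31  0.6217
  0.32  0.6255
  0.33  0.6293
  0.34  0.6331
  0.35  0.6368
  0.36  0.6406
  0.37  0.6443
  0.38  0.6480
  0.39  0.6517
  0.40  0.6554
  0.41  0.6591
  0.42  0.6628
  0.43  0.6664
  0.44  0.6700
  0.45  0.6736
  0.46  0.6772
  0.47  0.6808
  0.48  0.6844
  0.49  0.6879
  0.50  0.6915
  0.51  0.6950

$46.44

σ√T = 0.37 × 1.1180 = 0.4137
ln(S/K) + (r − q + σ²/2)T = ln(220/210) + (0.072 − 0.015 + 0.37²/2)·1.25 = 0.0465 + 0.1568 = 0.2033
d₁ = 0.2033 / 0.4137 = 0.4915 ≈ 0.49
d₂ = d₁ − σ√T = 0.4915 − 0.4137 = 0.0779 ≈ 0.08
exp(−qT) = exp(−0.015·1.25) = 0.9814;  exp(−rT) = exp(−0.072·1.25) = 0.9139
C = 220·0.9814·N(0.49) − 210·0.9139·N(0.08) = 220·0.9814·0.6879 − 210·0.9139·0.5319 = 148.5231 − 102.0817 = 46.4414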